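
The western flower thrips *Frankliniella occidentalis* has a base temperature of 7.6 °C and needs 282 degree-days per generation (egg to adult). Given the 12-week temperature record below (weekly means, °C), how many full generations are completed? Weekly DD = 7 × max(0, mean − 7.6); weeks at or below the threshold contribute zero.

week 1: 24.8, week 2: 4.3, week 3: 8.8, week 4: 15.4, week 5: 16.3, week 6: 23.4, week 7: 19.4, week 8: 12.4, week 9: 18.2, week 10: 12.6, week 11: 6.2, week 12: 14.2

Weekly DD (7 × max(0, T̄ − 7.6)): 120.4, 0.0, 8.4, 54.6, 60.9, 110.6, 82.6, 33.6, 74.2, 35.0, 0.0, 46.2.
Season total = 626.5 DD.
Complete generations = ⌊626.5 / 282⌋ = 2.

2 generations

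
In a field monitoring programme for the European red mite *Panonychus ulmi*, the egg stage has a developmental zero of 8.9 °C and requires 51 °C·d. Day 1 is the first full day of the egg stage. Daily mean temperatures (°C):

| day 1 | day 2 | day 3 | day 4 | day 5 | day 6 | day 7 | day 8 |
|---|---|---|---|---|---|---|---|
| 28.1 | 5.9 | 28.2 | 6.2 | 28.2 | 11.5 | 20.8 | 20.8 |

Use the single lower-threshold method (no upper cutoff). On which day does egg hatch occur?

day 5

Daily DD above 8.9 °C: 19.2, 0.0, 19.3, 0.0, 19.3, 2.6, 11.9, 11.9.
Cumulative: 19.2, 19.2, 38.5, 38.5, 57.8, 60.4, 72.3, 84.2.
The total first reaches 51 DD on day 5.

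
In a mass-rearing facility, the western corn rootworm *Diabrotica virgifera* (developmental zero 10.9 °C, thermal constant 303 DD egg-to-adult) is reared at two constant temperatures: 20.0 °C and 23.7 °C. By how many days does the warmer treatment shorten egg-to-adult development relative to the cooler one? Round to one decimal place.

9.6 days

At 20.0 °C: 303 / (20.0 − 10.9) = 303 / 9.1 = 33.297 d.
At 23.7 °C: 303 / (23.7 − 10.9) = 303 / 12.8 = 23.672 d.
Difference = |33.297 − 23.672| = 9.625 ≈ 9.6 days.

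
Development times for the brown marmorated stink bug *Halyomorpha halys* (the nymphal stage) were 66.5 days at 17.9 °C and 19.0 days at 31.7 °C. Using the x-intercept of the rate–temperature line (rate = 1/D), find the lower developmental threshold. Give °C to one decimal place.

Linear rate model ⇒ the product D·(T − T_b) is constant across temperatures.
66.5·(17.9 − T_b) = 19.0·(31.7 − T_b)
T_b = (66.5·17.9 − 19.0·31.7) / (66.5 − 19.0) = 588.05 / 47.5 = 12.380 °C ≈ 12.4 °C.

12.4 °C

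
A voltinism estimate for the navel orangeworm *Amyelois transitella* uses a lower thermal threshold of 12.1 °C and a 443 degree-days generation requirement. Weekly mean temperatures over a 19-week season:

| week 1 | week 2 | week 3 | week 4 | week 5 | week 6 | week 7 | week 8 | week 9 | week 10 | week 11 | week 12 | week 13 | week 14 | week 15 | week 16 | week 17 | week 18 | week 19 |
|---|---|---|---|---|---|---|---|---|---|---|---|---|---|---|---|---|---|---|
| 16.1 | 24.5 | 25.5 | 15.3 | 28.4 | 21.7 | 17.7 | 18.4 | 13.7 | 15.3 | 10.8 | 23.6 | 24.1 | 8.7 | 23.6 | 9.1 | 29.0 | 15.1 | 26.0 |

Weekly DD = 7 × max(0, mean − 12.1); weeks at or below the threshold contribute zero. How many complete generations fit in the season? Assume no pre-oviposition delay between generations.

2 generations

Weekly DD (7 × max(0, T̄ − 12.1)): 28.0, 86.8, 93.8, 22.4, 114.1, 67.2, 39.2, 44.1, 11.2, 22.4, 0.0, 80.5, 84.0, 0.0, 80.5, 0.0, 118.3, 21.0, 97.3.
Season total = 1010.8 DD.
Complete generations = ⌊1010.8 / 443⌋ = 2.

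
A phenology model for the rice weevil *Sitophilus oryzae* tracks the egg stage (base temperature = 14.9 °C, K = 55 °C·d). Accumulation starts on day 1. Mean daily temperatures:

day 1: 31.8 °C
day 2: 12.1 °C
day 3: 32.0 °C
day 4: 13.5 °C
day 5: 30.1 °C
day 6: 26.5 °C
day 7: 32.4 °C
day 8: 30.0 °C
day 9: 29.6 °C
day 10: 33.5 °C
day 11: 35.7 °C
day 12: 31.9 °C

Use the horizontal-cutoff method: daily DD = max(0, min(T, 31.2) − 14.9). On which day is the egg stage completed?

Daily DD above 14.9 °C (capped at 16.3): 16.3, 0.0, 16.3, 0.0, 15.2, 11.6, 16.3, 15.1, 14.7, 16.3, 16.3, 16.3.
Cumulative: 16.3, 16.3, 32.6, 32.6, 47.8, 59.4, 75.7, 90.8, 105.5, 121.8, 138.1, 154.4.
The total first reaches 55 DD on day 6.

day 6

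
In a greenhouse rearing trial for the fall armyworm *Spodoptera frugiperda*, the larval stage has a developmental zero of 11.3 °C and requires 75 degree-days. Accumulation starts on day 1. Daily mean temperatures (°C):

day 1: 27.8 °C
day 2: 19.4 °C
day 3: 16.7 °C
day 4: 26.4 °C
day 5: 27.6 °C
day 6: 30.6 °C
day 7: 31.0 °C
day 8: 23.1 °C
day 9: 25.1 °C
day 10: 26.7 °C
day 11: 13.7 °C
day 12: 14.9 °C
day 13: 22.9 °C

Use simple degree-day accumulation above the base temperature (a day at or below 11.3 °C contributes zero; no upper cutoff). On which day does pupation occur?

Daily DD above 11.3 °C: 16.5, 8.1, 5.4, 15.1, 16.3, 19.3, 19.7, 11.8, 13.8, 15.4, 2.4, 3.6, 11.6.
Cumulative: 16.5, 24.6, 30.0, 45.1, 61.4, 80.7, 100.4, 112.2, 126.0, 141.4, 143.8, 147.4, 159.0.
The total first reaches 75 DD on day 6.

day 6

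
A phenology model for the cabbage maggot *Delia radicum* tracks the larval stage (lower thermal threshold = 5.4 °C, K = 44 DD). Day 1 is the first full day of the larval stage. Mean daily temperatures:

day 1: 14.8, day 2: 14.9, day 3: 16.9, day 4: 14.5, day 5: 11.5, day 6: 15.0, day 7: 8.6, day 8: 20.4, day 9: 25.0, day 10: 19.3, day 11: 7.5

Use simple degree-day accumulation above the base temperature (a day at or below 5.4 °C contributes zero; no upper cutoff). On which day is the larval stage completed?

day 5

Daily DD above 5.4 °C: 9.4, 9.5, 11.5, 9.1, 6.1, 9.6, 3.2, 15.0, 19.6, 13.9, 2.1.
Cumulative: 9.4, 18.9, 30.4, 39.5, 45.6, 55.2, 58.4, 73.4, 93.0, 106.9, 109.0.
The total first reaches 44 DD on day 5.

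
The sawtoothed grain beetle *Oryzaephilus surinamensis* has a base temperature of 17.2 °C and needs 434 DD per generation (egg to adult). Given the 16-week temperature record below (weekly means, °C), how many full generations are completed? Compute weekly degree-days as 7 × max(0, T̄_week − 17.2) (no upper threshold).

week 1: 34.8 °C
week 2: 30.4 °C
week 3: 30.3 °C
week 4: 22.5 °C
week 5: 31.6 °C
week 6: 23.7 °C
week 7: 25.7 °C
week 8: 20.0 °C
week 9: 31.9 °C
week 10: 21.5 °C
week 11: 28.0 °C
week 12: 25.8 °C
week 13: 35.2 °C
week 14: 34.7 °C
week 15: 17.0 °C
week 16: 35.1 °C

Weekly DD (7 × max(0, T̄ − 17.2)): 123.2, 92.4, 91.7, 37.1, 100.8, 45.5, 59.5, 19.6, 102.9, 30.1, 75.6, 60.2, 126.0, 122.5, 0.0, 125.3.
Season total = 1212.4 DD.
Complete generations = ⌊1212.4 / 434⌋ = 2.

2 generations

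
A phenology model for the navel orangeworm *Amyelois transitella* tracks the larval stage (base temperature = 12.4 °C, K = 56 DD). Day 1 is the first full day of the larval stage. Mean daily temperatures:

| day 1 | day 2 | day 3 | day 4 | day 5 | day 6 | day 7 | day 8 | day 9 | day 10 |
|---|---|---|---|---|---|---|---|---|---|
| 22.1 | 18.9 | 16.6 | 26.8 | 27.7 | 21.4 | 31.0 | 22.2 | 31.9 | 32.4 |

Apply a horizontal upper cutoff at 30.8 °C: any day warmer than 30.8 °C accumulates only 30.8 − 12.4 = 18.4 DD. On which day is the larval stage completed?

day 6

Daily DD above 12.4 °C (capped at 18.4): 9.7, 6.5, 4.2, 14.4, 15.3, 9.0, 18.4, 9.8, 18.4, 18.4.
Cumulative: 9.7, 16.2, 20.4, 34.8, 50.1, 59.1, 77.5, 87.3, 105.7, 124.1.
The total first reaches 56 DD on day 6.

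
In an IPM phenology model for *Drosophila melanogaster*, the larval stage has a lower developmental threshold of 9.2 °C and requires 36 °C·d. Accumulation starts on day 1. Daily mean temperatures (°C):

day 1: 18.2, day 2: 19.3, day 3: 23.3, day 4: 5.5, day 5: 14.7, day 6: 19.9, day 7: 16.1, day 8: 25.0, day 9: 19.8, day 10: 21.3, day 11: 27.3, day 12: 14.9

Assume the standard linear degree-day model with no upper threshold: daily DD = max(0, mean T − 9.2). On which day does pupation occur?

day 5

Daily DD above 9.2 °C: 9.0, 10.1, 14.1, 0.0, 5.5, 10.7, 6.9, 15.8, 10.6, 12.1, 18.1, 5.7.
Cumulative: 9.0, 19.1, 33.2, 33.2, 38.7, 49.4, 56.3, 72.1, 82.7, 94.8, 112.9, 118.6.
The total first reaches 36 DD on day 5.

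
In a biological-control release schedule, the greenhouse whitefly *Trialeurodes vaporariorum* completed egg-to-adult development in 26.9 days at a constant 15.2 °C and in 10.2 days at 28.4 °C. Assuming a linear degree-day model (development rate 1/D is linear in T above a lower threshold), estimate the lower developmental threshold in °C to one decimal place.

7.1 °C

Equal thermal constants: D₁(T₁ − T_b) = D₂(T₂ − T_b).
26.9·(15.2 − T_b) = 10.2·(28.4 − T_b)
T_b = (26.9·15.2 − 10.2·28.4) / (26.9 − 10.2) = 119.20 / 16.7 = 7.138 °C ≈ 7.1 °C.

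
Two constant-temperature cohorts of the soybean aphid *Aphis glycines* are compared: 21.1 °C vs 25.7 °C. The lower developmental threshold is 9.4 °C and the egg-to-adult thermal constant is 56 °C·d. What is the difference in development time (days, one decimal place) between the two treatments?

At 21.1 °C: 56 / (21.1 − 9.4) = 56 / 11.7 = 4.786 d.
At 25.7 °C: 56 / (25.7 − 9.4) = 56 / 16.3 = 3.436 d.
Difference = |4.786 − 3.436| = 1.351 ≈ 1.4 days.

1.4 days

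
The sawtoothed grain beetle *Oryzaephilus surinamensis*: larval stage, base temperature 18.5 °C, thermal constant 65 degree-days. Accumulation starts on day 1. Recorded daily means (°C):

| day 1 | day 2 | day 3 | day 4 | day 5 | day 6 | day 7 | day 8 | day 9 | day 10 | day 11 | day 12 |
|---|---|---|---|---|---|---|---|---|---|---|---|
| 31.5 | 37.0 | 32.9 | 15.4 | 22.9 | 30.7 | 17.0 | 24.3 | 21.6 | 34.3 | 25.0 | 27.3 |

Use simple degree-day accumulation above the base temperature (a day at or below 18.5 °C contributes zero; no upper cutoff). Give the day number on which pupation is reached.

day 8

Daily DD above 18.5 °C: 13.0, 18.5, 14.4, 0.0, 4.4, 12.2, 0.0, 5.8, 3.1, 15.8, 6.5, 8.8.
Cumulative: 13.0, 31.5, 45.9, 45.9, 50.3, 62.5, 62.5, 68.3, 71.4, 87.2, 93.7, 102.5.
The total first reaches 65 DD on day 8.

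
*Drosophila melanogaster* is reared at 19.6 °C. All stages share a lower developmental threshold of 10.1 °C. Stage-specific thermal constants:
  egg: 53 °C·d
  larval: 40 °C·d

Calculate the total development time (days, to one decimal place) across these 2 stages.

Daily accumulation at 19.6 °C = 19.6 − 10.1 = 9.5 DD/day.
Total K = 53 + 40 = 93 DD.
Total duration = 93 / 9.5 = 9.789 ≈ 9.8 days.

9.8 days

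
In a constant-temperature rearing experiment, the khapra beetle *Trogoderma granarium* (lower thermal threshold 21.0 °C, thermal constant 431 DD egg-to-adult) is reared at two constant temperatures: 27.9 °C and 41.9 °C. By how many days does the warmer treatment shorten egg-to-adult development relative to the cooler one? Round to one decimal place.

41.8 days

At 27.9 °C: 431 / (27.9 − 21.0) = 431 / 6.9 = 62.464 d.
At 41.9 °C: 431 / (41.9 − 21.0) = 431 / 20.9 = 20.622 d.
Difference = |62.464 − 20.622| = 41.842 ≈ 41.8 days.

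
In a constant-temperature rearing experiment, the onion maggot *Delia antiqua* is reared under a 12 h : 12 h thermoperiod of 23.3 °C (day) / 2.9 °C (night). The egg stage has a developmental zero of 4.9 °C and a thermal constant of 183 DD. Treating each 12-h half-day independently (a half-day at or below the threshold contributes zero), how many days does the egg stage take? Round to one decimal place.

19.9 days

Day half: max(0, 23.3 − 4.9) × 0.5 = 18.4 × 0.5 = 9.20 DD.
Night half: max(0, 2.9 − 4.9) × 0.5 = 0.0 × 0.5 = 0.00 DD.
Per 24 h: 9.20 DD/day.
Duration = 183 / 9.20 = 19.891 ≈ 19.9 days.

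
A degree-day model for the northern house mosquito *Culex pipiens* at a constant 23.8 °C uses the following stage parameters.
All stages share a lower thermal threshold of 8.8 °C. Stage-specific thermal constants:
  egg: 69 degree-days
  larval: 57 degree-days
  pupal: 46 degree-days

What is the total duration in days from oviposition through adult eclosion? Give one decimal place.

Daily accumulation at 23.8 °C = 23.8 − 8.8 = 15.0 DD/day.
Total K = 69 + 57 + 46 = 172 DD.
Total duration = 172 / 15.0 = 11.467 ≈ 11.5 days.

11.5 days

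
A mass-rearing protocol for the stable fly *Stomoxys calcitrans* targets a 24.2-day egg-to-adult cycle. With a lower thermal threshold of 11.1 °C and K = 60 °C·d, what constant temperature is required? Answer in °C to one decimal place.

13.6 °C

Required daily accumulation = 60 / 24.2 = 2.479 DD/day.
T = T_base + 2.479 = 11.1 + 2.479 = 13.579 ≈ 13.6 °C.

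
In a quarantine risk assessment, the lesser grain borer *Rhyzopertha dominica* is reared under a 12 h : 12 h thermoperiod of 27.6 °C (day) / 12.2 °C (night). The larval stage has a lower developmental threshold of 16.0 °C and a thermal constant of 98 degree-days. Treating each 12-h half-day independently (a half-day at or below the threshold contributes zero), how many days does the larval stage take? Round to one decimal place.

16.9 days

Day half: max(0, 27.6 − 16.0) × 0.5 = 11.6 × 0.5 = 5.80 DD.
Night half: max(0, 12.2 − 16.0) × 0.5 = 0.0 × 0.5 = 0.00 DD.
Per 24 h: 5.80 DD/day.
Duration = 98 / 5.80 = 16.897 ≈ 16.9 days.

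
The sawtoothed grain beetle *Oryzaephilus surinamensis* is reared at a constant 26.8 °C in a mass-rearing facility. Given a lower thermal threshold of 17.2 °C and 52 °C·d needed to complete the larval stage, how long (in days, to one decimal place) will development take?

Daily accumulation = 26.8 − 17.2 = 9.6 DD/day.
Duration = 52 / 9.6 = 5.417 ≈ 5.4 days.

5.4 days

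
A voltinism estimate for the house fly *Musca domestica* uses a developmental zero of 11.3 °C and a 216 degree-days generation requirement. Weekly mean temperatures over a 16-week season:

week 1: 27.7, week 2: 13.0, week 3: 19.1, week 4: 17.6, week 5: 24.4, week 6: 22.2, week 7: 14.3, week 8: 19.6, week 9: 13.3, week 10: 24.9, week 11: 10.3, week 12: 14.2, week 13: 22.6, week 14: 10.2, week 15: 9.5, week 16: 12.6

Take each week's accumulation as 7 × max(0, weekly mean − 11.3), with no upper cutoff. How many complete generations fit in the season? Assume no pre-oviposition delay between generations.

3 generations

Weekly DD (7 × max(0, T̄ − 11.3)): 114.8, 11.9, 54.6, 44.1, 91.7, 76.3, 21.0, 58.1, 14.0, 95.2, 0.0, 20.3, 79.1, 0.0, 0.0, 9.1.
Season total = 690.2 DD.
Complete generations = ⌊690.2 / 216⌋ = 3.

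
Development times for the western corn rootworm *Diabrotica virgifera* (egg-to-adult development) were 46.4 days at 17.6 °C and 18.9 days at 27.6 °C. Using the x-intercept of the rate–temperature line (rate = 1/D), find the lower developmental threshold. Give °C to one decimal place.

10.7 °C

Linear rate model ⇒ the product D·(T − T_b) is constant across temperatures.
46.4·(17.6 − T_b) = 18.9·(27.6 − T_b)
T_b = (46.4·17.6 − 18.9·27.6) / (46.4 − 18.9) = 295.00 / 27.5 = 10.727 °C ≈ 10.7 °C.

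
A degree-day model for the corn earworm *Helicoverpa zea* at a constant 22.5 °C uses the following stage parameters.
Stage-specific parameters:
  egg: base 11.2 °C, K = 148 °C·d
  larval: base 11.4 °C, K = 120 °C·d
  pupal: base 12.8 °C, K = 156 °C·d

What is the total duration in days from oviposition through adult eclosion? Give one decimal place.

40.0 days

egg: 148 / (22.5 − 11.2) = 148 / 11.3 = 13.097 d.
larval: 120 / (22.5 − 11.4) = 120 / 11.1 = 10.811 d.
pupal: 156 / (22.5 − 12.8) = 156 / 9.7 = 16.082 d.
Sum = 39.991 ≈ 40.0 days.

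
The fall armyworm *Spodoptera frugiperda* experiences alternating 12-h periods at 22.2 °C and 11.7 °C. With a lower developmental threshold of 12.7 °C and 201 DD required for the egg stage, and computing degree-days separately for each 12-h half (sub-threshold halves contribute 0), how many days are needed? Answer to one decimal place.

42.3 days

Day half: max(0, 22.2 − 12.7) × 0.5 = 9.5 × 0.5 = 4.75 DD.
Night half: max(0, 11.7 − 12.7) × 0.5 = 0.0 × 0.5 = 0.00 DD.
Per 24 h: 4.75 DD/day.
Duration = 201 / 4.75 = 42.316 ≈ 42.3 days.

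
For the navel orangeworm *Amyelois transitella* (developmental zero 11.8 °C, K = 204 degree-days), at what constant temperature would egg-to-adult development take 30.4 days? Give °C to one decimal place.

18.5 °C

Required daily accumulation = 204 / 30.4 = 6.711 DD/day.
T = T_base + 6.711 = 11.8 + 6.711 = 18.511 ≈ 18.5 °C.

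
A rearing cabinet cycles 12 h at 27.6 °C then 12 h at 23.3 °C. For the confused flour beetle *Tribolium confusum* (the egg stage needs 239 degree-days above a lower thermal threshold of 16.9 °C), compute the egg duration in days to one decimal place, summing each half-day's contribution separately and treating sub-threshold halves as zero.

Day half: max(0, 27.6 − 16.9) × 0.5 = 10.7 × 0.5 = 5.35 DD.
Night half: max(0, 23.3 − 16.9) × 0.5 = 6.4 × 0.5 = 3.20 DD.
Per 24 h: 8.55 DD/day.
Duration = 239 / 8.55 = 27.953 ≈ 28.0 days.

28.0 days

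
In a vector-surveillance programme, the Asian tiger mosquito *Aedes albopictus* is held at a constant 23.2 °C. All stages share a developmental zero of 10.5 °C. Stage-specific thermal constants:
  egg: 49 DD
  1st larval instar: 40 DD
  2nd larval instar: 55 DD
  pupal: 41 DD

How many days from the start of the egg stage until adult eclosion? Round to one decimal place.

14.6 days

Daily accumulation at 23.2 °C = 23.2 − 10.5 = 12.7 DD/day.
Total K = 49 + 40 + 55 + 41 = 185 DD.
Total duration = 185 / 12.7 = 14.567 ≈ 14.6 days.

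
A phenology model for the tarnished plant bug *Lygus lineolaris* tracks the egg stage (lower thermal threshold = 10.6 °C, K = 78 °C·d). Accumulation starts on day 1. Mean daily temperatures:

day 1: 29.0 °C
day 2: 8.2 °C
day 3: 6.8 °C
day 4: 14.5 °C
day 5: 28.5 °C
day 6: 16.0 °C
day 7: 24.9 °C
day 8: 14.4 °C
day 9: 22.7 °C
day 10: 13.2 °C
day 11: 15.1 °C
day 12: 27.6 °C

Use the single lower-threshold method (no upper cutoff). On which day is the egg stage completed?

Daily DD above 10.6 °C: 18.4, 0.0, 0.0, 3.9, 17.9, 5.4, 14.3, 3.8, 12.1, 2.6, 4.5, 17.0.
Cumulative: 18.4, 18.4, 18.4, 22.3, 40.2, 45.6, 59.9, 63.7, 75.8, 78.4, 82.9, 99.9.
The total first reaches 78 DD on day 10.

day 10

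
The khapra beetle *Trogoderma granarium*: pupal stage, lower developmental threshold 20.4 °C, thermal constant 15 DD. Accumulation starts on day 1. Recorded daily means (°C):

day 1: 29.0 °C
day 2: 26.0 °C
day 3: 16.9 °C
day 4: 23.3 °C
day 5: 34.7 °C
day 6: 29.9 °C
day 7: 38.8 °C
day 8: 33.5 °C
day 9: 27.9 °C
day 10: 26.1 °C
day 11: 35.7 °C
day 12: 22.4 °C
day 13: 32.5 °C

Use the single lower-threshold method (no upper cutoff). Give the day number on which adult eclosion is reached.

Daily DD above 20.4 °C: 8.6, 5.6, 0.0, 2.9, 14.3, 9.5, 18.4, 13.1, 7.5, 5.7, 15.3, 2.0, 12.1.
Cumulative: 8.6, 14.2, 14.2, 17.1, 31.4, 40.9, 59.3, 72.4, 79.9, 85.6, 100.9, 102.9, 115.0.
The total first reaches 15 DD on day 4.

day 4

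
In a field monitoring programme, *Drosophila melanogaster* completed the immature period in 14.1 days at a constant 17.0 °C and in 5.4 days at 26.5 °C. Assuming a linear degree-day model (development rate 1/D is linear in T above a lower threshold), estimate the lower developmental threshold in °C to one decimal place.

11.1 °C

Under the model K = D·(T − T_b), so D₁·(T₁ − T_b) = D₂·(T₂ − T_b).
14.1·(17.0 − T_b) = 5.4·(26.5 − T_b)
T_b = (14.1·17.0 − 5.4·26.5) / (14.1 − 5.4) = 96.60 / 8.7 = 11.103 °C ≈ 11.1 °C.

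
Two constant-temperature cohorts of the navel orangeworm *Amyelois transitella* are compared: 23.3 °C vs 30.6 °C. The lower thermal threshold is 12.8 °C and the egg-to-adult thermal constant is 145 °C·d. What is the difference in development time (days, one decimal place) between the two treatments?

At 23.3 °C: 145 / (23.3 − 12.8) = 145 / 10.5 = 13.810 d.
At 30.6 °C: 145 / (30.6 − 12.8) = 145 / 17.8 = 8.146 d.
Difference = |13.810 − 8.146| = 5.663 ≈ 5.7 days.

5.7 days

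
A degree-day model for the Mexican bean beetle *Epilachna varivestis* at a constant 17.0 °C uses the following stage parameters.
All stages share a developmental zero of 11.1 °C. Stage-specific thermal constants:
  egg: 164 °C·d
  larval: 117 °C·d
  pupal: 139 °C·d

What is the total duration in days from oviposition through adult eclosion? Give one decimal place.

Daily accumulation at 17.0 °C = 17.0 − 11.1 = 5.9 DD/day.
Total K = 164 + 117 + 139 = 420 DD.
Total duration = 420 / 5.9 = 71.186 ≈ 71.2 days.

71.2 days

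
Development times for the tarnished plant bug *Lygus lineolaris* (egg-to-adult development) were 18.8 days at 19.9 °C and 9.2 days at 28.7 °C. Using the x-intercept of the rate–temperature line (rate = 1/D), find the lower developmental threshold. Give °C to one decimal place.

11.5 °C

Equal thermal constants: D₁(T₁ − T_b) = D₂(T₂ − T_b).
18.8·(19.9 − T_b) = 9.2·(28.7 − T_b)
T_b = (18.8·19.9 − 9.2·28.7) / (18.8 − 9.2) = 110.08 / 9.6 = 11.467 °C ≈ 11.5 °C.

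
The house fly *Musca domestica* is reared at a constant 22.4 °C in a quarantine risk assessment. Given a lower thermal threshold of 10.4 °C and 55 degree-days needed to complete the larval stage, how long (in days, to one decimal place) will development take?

Daily accumulation = 22.4 − 10.4 = 12.0 DD/day.
Duration = 55 / 12.0 = 4.583 ≈ 4.6 days.

4.6 days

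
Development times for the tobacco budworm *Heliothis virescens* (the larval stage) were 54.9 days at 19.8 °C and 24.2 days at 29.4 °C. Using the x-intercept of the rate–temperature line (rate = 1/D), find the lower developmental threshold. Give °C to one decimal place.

12.2 °C

Equal thermal constants: D₁(T₁ − T_b) = D₂(T₂ − T_b).
54.9·(19.8 − T_b) = 24.2·(29.4 − T_b)
T_b = (54.9·19.8 − 24.2·29.4) / (54.9 − 24.2) = 375.54 / 30.7 = 12.233 °C ≈ 12.2 °C.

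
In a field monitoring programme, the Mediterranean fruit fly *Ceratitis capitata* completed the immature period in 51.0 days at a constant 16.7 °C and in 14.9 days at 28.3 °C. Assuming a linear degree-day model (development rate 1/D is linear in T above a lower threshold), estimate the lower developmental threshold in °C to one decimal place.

11.9 °C

Linear rate model ⇒ the product D·(T − T_b) is constant across temperatures.
51.0·(16.7 − T_b) = 14.9·(28.3 − T_b)
T_b = (51.0·16.7 − 14.9·28.3) / (51.0 − 14.9) = 430.03 / 36.1 = 11.912 °C ≈ 11.9 °C.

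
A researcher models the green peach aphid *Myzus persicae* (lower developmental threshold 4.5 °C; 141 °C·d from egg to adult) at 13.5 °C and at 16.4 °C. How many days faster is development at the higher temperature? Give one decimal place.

3.8 days

At 13.5 °C: 141 / (13.5 − 4.5) = 141 / 9.0 = 15.667 d.
At 16.4 °C: 141 / (16.4 − 4.5) = 141 / 11.9 = 11.849 d.
Difference = |15.667 − 11.849| = 3.818 ≈ 3.8 days.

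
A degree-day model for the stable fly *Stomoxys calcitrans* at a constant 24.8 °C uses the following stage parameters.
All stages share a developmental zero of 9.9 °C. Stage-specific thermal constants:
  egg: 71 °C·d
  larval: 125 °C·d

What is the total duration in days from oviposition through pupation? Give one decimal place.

Daily accumulation at 24.8 °C = 24.8 − 9.9 = 14.9 DD/day.
Total K = 71 + 125 = 196 DD.
Total duration = 196 / 14.9 = 13.154 ≈ 13.2 days.

13.2 days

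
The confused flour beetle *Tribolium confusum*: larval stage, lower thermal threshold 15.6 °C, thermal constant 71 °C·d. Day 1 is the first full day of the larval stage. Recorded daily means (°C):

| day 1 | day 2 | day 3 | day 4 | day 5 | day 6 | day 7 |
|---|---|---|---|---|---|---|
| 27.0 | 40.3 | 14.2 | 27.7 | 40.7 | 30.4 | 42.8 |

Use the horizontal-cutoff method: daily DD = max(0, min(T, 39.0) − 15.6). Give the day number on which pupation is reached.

Daily DD above 15.6 °C (capped at 23.4): 11.4, 23.4, 0.0, 12.1, 23.4, 14.8, 23.4.
Cumulative: 11.4, 34.8, 34.8, 46.9, 70.3, 85.1, 108.5.
The total first reaches 71 DD on day 6.

day 6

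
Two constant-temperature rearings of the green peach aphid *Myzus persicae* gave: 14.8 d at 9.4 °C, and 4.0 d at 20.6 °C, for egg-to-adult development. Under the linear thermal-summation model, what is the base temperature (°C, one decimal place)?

Linear rate model ⇒ the product D·(T − T_b) is constant across temperatures.
14.8·(9.4 − T_b) = 4.0·(20.6 − T_b)
T_b = (14.8·9.4 − 4.0·20.6) / (14.8 − 4.0) = 56.72 / 10.8 = 5.252 °C ≈ 5.3 °C.

5.3 °C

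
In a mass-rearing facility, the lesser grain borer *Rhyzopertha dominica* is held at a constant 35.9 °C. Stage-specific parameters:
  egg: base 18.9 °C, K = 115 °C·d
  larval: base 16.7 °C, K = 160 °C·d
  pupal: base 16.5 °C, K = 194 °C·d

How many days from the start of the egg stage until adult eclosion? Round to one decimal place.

egg: 115 / (35.9 − 18.9) = 115 / 17.0 = 6.765 d.
larval: 160 / (35.9 − 16.7) = 160 / 19.2 = 8.333 d.
pupal: 194 / (35.9 − 16.5) = 194 / 19.4 = 10.000 d.
Sum = 25.098 ≈ 25.1 days.

25.1 days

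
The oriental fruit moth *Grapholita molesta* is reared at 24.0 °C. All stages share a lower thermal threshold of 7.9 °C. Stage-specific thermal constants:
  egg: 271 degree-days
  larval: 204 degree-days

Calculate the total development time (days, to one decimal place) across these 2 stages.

29.5 days

Daily accumulation at 24.0 °C = 24.0 − 7.9 = 16.1 DD/day.
Total K = 271 + 204 = 475 DD.
Total duration = 475 / 16.1 = 29.503 ≈ 29.5 days.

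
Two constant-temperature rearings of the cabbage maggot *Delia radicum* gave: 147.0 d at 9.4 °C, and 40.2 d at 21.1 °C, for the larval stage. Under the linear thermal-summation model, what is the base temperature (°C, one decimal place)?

Linear rate model ⇒ the product D·(T − T_b) is constant across temperatures.
147.0·(9.4 − T_b) = 40.2·(21.1 − T_b)
T_b = (147.0·9.4 − 40.2·21.1) / (147.0 − 40.2) = 533.58 / 106.8 = 4.996 °C ≈ 5.0 °C.

5.0 °C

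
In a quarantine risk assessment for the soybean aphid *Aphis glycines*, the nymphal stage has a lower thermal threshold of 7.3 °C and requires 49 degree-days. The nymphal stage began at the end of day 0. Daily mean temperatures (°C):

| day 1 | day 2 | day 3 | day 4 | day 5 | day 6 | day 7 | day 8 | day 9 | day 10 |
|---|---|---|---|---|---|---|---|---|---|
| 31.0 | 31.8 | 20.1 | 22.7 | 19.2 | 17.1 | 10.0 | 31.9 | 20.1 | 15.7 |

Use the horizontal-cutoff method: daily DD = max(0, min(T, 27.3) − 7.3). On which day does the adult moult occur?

Daily DD above 7.3 °C (capped at 20.0): 20.0, 20.0, 12.8, 15.4, 11.9, 9.8, 2.7, 20.0, 12.8, 8.4.
Cumulative: 20.0, 40.0, 52.8, 68.2, 80.1, 89.9, 92.6, 112.6, 125.4, 133.8.
The total first reaches 49 DD on day 3.

day 3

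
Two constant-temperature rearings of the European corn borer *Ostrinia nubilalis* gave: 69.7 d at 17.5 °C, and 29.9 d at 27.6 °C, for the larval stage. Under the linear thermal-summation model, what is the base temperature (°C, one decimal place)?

9.9 °C

Under the model K = D·(T − T_b), so D₁·(T₁ − T_b) = D₂·(T₂ − T_b).
69.7·(17.5 − T_b) = 29.9·(27.6 − T_b)
T_b = (69.7·17.5 − 29.9·27.6) / (69.7 − 29.9) = 394.51 / 39.8 = 9.912 °C ≈ 9.9 °C.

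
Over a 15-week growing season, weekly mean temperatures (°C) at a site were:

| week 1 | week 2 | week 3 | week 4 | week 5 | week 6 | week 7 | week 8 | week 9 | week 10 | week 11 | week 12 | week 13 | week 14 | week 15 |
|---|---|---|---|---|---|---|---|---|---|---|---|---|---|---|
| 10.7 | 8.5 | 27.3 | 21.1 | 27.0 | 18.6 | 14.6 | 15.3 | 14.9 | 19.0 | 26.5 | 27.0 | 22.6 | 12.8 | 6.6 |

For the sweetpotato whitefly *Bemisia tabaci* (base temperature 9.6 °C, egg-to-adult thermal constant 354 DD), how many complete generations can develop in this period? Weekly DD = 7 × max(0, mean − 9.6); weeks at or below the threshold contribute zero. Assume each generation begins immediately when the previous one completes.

Weekly DD (7 × max(0, T̄ − 9.6)): 7.7, 0.0, 123.9, 80.5, 121.8, 63.0, 35.0, 39.9, 37.1, 65.8, 118.3, 121.8, 91.0, 22.4, 0.0.
Season total = 928.2 DD.
Complete generations = ⌊928.2 / 354⌋ = 2.

2 generations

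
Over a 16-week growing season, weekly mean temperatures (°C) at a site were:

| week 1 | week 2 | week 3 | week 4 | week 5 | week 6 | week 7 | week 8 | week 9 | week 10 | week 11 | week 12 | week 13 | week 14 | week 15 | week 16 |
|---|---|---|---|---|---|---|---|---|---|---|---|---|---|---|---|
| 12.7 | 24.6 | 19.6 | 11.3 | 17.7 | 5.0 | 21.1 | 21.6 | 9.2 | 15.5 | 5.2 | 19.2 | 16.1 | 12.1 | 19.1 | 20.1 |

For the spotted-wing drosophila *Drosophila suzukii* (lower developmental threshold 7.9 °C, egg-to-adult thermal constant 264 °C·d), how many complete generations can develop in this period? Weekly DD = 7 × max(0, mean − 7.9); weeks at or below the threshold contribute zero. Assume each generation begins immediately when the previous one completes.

3 generations

Weekly DD (7 × max(0, T̄ − 7.9)): 33.6, 116.9, 81.9, 23.8, 68.6, 0.0, 92.4, 95.9, 9.1, 53.2, 0.0, 79.1, 57.4, 29.4, 78.4, 85.4.
Season total = 905.1 DD.
Complete generations = ⌊905.1 / 264⌋ = 3.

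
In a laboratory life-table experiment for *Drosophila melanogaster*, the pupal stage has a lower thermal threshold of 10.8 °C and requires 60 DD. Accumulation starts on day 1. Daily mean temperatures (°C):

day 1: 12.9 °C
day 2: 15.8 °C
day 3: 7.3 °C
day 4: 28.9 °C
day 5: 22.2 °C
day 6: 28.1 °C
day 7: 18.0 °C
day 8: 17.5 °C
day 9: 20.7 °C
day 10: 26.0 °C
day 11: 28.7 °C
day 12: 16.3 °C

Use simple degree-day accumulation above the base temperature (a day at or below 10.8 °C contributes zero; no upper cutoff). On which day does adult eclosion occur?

Daily DD above 10.8 °C: 2.1, 5.0, 0.0, 18.1, 11.4, 17.3, 7.2, 6.7, 9.9, 15.2, 17.9, 5.5.
Cumulative: 2.1, 7.1, 7.1, 25.2, 36.6, 53.9, 61.1, 67.8, 77.7, 92.9, 110.8, 116.3.
The total first reaches 60 DD on day 7.

day 7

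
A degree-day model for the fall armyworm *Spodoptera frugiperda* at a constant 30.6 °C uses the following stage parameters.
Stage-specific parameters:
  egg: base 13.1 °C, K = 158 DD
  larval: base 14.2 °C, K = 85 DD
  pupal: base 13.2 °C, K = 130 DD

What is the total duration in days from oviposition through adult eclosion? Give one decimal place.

21.7 days

egg: 158 / (30.6 − 13.1) = 158 / 17.5 = 9.029 d.
larval: 85 / (30.6 − 14.2) = 85 / 16.4 = 5.183 d.
pupal: 130 / (30.6 − 13.2) = 130 / 17.4 = 7.471 d.
Sum = 21.683 ≈ 21.7 days.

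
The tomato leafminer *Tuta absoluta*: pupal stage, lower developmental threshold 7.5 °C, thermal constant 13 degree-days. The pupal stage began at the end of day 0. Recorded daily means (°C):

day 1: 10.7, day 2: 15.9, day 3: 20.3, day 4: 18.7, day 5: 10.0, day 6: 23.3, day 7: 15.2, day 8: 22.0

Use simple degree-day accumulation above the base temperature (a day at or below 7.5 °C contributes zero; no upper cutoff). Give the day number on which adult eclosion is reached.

day 3

Daily DD above 7.5 °C: 3.2, 8.4, 12.8, 11.2, 2.5, 15.8, 7.7, 14.5.
Cumulative: 3.2, 11.6, 24.4, 35.6, 38.1, 53.9, 61.6, 76.1.
The total first reaches 13 DD on day 3.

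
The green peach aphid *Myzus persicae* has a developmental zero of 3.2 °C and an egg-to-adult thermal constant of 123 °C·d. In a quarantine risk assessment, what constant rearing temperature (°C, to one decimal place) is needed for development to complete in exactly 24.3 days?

8.3 °C

Required daily accumulation = 123 / 24.3 = 5.062 DD/day.
T = T_base + 5.062 = 3.2 + 5.062 = 8.262 ≈ 8.3 °C.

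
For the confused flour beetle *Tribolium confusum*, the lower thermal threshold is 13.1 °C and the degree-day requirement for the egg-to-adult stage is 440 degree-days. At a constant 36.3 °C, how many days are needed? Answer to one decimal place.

19.0 days

Daily accumulation = 36.3 − 13.1 = 23.2 DD/day.
Duration = 440 / 23.2 = 18.966 ≈ 19.0 days.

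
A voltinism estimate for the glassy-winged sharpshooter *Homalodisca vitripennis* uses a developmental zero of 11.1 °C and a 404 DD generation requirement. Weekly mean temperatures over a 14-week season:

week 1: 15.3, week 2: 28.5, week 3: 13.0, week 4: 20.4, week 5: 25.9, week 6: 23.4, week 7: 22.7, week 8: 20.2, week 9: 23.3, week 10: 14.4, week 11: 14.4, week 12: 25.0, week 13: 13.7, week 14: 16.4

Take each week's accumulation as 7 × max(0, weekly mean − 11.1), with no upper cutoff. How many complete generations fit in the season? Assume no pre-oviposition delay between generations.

Weekly DD (7 × max(0, T̄ − 11.1)): 29.4, 121.8, 13.3, 65.1, 103.6, 86.1, 81.2, 63.7, 85.4, 23.1, 23.1, 97.3, 18.2, 37.1.
Season total = 848.4 DD.
Complete generations = ⌊848.4 / 404⌋ = 2.

2 generations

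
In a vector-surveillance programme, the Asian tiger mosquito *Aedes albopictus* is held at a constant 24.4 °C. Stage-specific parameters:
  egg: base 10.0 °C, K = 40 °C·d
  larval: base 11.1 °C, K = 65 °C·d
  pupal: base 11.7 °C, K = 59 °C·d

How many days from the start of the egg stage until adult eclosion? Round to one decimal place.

12.3 days

egg: 40 / (24.4 − 10.0) = 40 / 14.4 = 2.778 d.
larval: 65 / (24.4 − 11.1) = 65 / 13.3 = 4.887 d.
pupal: 59 / (24.4 − 11.7) = 59 / 12.7 = 4.646 d.
Sum = 12.311 ≈ 12.3 days.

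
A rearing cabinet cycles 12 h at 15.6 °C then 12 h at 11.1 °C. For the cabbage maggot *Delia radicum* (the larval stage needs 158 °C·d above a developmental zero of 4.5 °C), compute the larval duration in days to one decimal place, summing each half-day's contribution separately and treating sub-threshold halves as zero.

Day half: max(0, 15.6 − 4.5) × 0.5 = 11.1 × 0.5 = 5.55 DD.
Night half: max(0, 11.1 − 4.5) × 0.5 = 6.6 × 0.5 = 3.30 DD.
Per 24 h: 8.85 DD/day.
Duration = 158 / 8.85 = 17.853 ≈ 17.9 days.

17.9 days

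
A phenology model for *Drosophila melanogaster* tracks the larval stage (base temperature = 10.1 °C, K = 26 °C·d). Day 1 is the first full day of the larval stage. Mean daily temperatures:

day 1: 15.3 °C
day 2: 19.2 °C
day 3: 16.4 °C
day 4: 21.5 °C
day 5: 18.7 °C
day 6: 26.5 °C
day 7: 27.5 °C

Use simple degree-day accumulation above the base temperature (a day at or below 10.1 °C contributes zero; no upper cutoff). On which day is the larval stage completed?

day 4

Daily DD above 10.1 °C: 5.2, 9.1, 6.3, 11.4, 8.6, 16.4, 17.4.
Cumulative: 5.2, 14.3, 20.6, 32.0, 40.6, 57.0, 74.4.
The total first reaches 26 DD on day 4.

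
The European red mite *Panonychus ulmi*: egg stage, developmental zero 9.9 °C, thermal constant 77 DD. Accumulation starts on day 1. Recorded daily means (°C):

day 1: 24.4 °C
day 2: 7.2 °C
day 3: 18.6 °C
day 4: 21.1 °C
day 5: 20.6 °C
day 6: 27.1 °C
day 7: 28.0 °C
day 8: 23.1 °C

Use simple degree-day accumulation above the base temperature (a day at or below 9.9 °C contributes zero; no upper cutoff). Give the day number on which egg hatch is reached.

day 7

Daily DD above 9.9 °C: 14.5, 0.0, 8.7, 11.2, 10.7, 17.2, 18.1, 13.2.
Cumulative: 14.5, 14.5, 23.2, 34.4, 45.1, 62.3, 80.4, 93.6.
The total first reaches 77 DD on day 7.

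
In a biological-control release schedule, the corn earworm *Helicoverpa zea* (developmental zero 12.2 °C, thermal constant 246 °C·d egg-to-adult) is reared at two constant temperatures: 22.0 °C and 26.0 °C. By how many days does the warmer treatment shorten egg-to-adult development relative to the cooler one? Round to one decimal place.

At 22.0 °C: 246 / (22.0 − 12.2) = 246 / 9.8 = 25.102 d.
At 26.0 °C: 246 / (26.0 − 12.2) = 246 / 13.8 = 17.826 d.
Difference = |25.102 − 17.826| = 7.276 ≈ 7.3 days.

7.3 days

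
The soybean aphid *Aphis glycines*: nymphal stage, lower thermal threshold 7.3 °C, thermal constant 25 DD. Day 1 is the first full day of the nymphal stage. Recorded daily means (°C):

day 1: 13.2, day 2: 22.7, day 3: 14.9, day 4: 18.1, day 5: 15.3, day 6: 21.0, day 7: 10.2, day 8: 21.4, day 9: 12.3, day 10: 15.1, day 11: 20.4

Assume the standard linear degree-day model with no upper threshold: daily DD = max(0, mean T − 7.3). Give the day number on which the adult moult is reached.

Daily DD above 7.3 °C: 5.9, 15.4, 7.6, 10.8, 8.0, 13.7, 2.9, 14.1, 5.0, 7.8, 13.1.
Cumulative: 5.9, 21.3, 28.9, 39.7, 47.7, 61.4, 64.3, 78.4, 83.4, 91.2, 104.3.
The total first reaches 25 DD on day 3.

day 3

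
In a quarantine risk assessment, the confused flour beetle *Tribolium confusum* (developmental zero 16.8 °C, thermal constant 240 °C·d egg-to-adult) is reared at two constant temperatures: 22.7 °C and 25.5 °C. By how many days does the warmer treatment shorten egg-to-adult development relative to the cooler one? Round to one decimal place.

At 22.7 °C: 240 / (22.7 − 16.8) = 240 / 5.9 = 40.678 d.
At 25.5 °C: 240 / (25.5 − 16.8) = 240 / 8.7 = 27.586 d.
Difference = |40.678 − 27.586| = 13.092 ≈ 13.1 days.

13.1 days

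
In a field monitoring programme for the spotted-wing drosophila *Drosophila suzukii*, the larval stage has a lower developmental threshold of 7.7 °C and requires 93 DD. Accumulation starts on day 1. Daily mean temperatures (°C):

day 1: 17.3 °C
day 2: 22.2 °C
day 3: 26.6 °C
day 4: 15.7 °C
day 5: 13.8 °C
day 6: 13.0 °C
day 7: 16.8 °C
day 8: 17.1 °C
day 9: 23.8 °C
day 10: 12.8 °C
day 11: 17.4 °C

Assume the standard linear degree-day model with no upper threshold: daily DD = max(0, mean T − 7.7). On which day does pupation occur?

Daily DD above 7.7 °C: 9.6, 14.5, 18.9, 8.0, 6.1, 5.3, 9.1, 9.4, 16.1, 5.1, 9.7.
Cumulative: 9.6, 24.1, 43.0, 51.0, 57.1, 62.4, 71.5, 80.9, 97.0, 102.1, 111.8.
The total first reaches 93 DD on day 9.

day 9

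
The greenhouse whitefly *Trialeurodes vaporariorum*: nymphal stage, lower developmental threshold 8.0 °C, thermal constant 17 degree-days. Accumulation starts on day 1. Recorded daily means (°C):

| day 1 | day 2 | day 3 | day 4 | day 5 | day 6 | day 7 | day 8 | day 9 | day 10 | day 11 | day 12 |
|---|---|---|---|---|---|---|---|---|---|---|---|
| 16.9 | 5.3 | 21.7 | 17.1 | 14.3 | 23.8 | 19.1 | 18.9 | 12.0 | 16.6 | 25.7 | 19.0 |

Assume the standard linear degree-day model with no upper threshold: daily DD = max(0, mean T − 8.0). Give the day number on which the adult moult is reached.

Daily DD above 8.0 °C: 8.9, 0.0, 13.7, 9.1, 6.3, 15.8, 11.1, 10.9, 4.0, 8.6, 17.7, 11.0.
Cumulative: 8.9, 8.9, 22.6, 31.7, 38.0, 53.8, 64.9, 75.8, 79.8, 88.4, 106.1, 117.1.
The total first reaches 17 DD on day 3.

day 3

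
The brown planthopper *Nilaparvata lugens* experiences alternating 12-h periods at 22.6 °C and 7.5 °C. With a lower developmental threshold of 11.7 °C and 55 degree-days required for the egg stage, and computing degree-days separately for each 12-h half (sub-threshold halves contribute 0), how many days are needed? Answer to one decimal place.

10.1 days

Day half: max(0, 22.6 − 11.7) × 0.5 = 10.9 × 0.5 = 5.45 DD.
Night half: max(0, 7.5 − 11.7) × 0.5 = 0.0 × 0.5 = 0.00 DD.
Per 24 h: 5.45 DD/day.
Duration = 55 / 5.45 = 10.092 ≈ 10.1 days.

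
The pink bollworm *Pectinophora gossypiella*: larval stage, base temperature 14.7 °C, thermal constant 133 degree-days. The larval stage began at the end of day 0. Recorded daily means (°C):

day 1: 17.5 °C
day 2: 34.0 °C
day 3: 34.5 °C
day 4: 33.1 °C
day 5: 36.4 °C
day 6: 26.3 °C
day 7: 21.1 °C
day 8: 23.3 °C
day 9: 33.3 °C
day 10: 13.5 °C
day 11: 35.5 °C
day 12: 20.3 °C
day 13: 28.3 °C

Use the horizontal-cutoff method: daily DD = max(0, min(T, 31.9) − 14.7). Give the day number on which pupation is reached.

Daily DD above 14.7 °C (capped at 17.2): 2.8, 17.2, 17.2, 17.2, 17.2, 11.6, 6.4, 8.6, 17.2, 0.0, 17.2, 5.6, 13.6.
Cumulative: 2.8, 20.0, 37.2, 54.4, 71.6, 83.2, 89.6, 98.2, 115.4, 115.4, 132.6, 138.2, 151.8.
The total first reaches 133 DD on day 12.

day 12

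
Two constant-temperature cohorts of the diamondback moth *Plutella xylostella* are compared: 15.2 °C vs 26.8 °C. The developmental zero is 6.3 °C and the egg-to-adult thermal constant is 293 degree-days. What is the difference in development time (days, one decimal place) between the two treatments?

18.6 days

At 15.2 °C: 293 / (15.2 − 6.3) = 293 / 8.9 = 32.921 d.
At 26.8 °C: 293 / (26.8 − 6.3) = 293 / 20.5 = 14.293 d.
Difference = |32.921 − 14.293| = 18.629 ≈ 18.6 days.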